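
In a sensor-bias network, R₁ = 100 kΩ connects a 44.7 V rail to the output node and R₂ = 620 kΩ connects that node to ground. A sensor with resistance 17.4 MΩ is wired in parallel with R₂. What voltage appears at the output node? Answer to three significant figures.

The load sits in parallel with R₂: R₂‖R_L = (620 × 17400) / (620 + 17400) = 598.7 kΩ.
V_out = 44.7 × 598.7 / (100 + 598.7) = 44.7 × 598.7/698.7 = 38.3 V.

V_out ≈ 38.3 V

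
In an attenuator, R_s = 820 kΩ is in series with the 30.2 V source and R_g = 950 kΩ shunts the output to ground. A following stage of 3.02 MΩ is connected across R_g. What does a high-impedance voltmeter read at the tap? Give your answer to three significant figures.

V_out ≈ 14.1 V

The load sits in parallel with R_g: R_g‖R_L = (950 × 3020) / (950 + 3020) = 722.7 kΩ.
V_out = 30.2 × 722.7 / (820 + 722.7) = 30.2 × 722.7/1543 = 14.1 V.
(Unloaded it would have been 16.2 V.)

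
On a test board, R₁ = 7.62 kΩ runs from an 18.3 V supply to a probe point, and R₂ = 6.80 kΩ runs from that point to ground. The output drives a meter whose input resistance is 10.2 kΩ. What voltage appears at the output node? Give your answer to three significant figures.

V_out ≈ 6.38 V

The load sits in parallel with R₂: R₂‖R_L = (6.80 × 10.2) / (6.80 + 10.2) = 4.080 kΩ.
V_out = 18.3 × 4.080 / (7.62 + 4.080) = 18.3 × 4.080/11.70 = 6.38 V.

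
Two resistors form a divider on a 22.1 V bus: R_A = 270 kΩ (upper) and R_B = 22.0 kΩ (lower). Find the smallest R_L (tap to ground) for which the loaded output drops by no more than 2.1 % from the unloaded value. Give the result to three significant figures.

Output resistance R_th = R_A‖R_B = (270 × 22.0)/292.0 = 20.34 kΩ.
The fractional drop is R_th/(R_th + R_L); requiring this ≤ 0.0210 gives R_L ≥ R_th(1/0.0210 − 1) = 20.34 × 46.62 = 948 kΩ.

R_L(min) ≈ 948 kΩ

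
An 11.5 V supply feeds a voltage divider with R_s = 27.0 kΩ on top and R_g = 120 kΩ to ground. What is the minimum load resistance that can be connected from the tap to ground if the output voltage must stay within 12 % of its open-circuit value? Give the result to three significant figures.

R_L(min) ≈ 162 kΩ

Output resistance R_th = R_s‖R_g = (27.0 × 120)/147.0 = 22.04 kΩ.
The fractional drop is R_th/(R_th + R_L); requiring this ≤ 0.120 gives R_L ≥ R_th(1/0.120 − 1) = 22.04 × 7.333 = 162 kΩ.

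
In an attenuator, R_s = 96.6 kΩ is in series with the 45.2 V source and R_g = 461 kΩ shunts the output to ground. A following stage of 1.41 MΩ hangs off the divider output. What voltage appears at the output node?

The load sits in parallel with R_g: R_g‖R_L = (461 × 1410) / (461 + 1410) = 347.4 kΩ.
V_out = 45.2 × 347.4 / (96.6 + 347.4) = 45.2 × 347.4/444.0 = 35.4 V.

V_out ≈ 35.4 V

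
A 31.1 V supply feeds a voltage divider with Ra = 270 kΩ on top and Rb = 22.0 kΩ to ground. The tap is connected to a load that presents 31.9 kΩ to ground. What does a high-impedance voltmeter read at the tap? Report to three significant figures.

V_out ≈ 1.43 V

The load sits in parallel with Rb: Rb‖R_L = (22.0 × 31.9) / (22.0 + 31.9) = 13.02 kΩ.
V_out = 31.1 × 13.02 / (270 + 13.02) = 31.1 × 13.02/283.0 = 1.43 V.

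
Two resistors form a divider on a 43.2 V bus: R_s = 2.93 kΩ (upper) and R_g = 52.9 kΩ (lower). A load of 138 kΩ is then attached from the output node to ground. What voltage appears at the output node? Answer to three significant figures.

V_out ≈ 40.1 V

The load sits in parallel with R_g: R_g‖R_L = (52.9 × 138) / (52.9 + 138) = 38.24 kΩ.
V_out = 43.2 × 38.24 / (2.93 + 38.24) = 43.2 × 38.24/41.17 = 40.1 V.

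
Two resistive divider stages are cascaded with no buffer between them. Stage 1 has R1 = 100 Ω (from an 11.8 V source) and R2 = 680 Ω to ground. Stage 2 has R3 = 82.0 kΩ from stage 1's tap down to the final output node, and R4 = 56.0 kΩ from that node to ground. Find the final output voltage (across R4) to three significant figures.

Stage 2 presents R3+R4 = 138000 Ω as a load on stage 1's tap.
Stage 1's lower leg becomes R2‖(R3+R4) = 676.7 Ω, so V_mid = 11.8 × 676.7/776.7 = 10.28 V.
Stage 2 is itself unloaded: V_out = V_mid × R4/(R3+R4) = 10.28 × 56000/138000 = 4.17 V.

V_out ≈ 4.17 V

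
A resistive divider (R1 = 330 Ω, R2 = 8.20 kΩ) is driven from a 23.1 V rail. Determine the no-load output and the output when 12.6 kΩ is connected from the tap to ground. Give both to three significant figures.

Open-circuit: V = 23.1 × 8200/(330 + 8200) = 22.2 V.
With the load, R2 becomes R2‖R_L = 4967 Ω, so V = 23.1 × 4967/5297 = 21.7 V.

Unloaded: 22.2 V; loaded: 21.7 V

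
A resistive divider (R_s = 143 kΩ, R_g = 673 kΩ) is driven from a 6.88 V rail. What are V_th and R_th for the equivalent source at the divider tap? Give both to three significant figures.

V_th = 5.67 V, R_th = 118 kΩ

V_th is the open-circuit tap voltage: 6.88 × 673/(143 + 673) = 5.67 V.
With the supply zeroed, R_s and R_g appear in parallel from the tap: R_th = R_s‖R_g = (143 × 673)/816.0 = 118 kΩ.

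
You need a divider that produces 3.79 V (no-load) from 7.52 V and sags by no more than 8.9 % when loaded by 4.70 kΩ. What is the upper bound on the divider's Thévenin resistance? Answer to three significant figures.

Loading drop = R_th/(R_th + R_L) ≤ 0.0890, so R_th ≤ R_L · ε/(1−ε) = 4.70 kΩ × 0.0890/0.9110 = 459 Ω.
(Any R1, R2 with R2/(R1+R2) = 0.504 and R1‖R2 ≤ 459 Ω will meet the spec.)

R_th ≤ 459 Ω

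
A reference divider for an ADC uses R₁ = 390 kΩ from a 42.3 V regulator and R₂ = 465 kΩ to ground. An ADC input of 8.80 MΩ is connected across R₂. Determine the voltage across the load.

The load sits in parallel with R₂: R₂‖R_L = (465 × 8800) / (465 + 8800) = 441.7 kΩ.
V_out = 42.3 × 441.7 / (390 + 441.7) = 42.3 × 441.7/831.7 = 22.5 V.

V_out ≈ 22.5 V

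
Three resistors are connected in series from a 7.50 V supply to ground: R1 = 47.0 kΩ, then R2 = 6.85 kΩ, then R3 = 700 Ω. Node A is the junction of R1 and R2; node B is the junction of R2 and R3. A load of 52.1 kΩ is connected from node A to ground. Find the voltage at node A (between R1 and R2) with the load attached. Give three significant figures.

Below node A the series string R2+R3 = 7550 Ω sits in parallel with the 52100 Ω load: 6594 Ω.
V_A = 7.50 × 6594/(47000 + 6594) = 0.923 V.

V ≈ 0.923 V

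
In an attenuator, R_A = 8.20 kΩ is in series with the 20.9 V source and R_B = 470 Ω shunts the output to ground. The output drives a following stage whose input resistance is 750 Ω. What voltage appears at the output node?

V_out ≈ 0.711 V

The load sits in parallel with R_B: R_B‖R_L = (470 × 750) / (470 + 750) = 288.9 Ω.
V_out = 20.9 × 288.9 / (8200 + 288.9) = 20.9 × 288.9/8489 = 0.711 V.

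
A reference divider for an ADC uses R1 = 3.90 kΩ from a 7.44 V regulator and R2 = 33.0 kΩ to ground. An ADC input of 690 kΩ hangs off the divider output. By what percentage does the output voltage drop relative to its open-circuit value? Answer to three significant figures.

0.503 %

The divider's output (Thévenin) resistance is R1‖R2 = 3.488 kΩ.
Fractional drop under load = R_th/(R_th + R_L) = 3.488 / (3.488 + 690) = 0.005029.
So the output falls by 0.503 %.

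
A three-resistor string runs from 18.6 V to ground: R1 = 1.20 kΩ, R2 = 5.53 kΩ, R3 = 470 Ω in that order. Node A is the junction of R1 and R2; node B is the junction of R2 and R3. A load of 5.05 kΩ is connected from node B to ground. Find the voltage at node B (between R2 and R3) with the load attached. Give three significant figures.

V ≈ 1.12 V

At node B, R3 is in parallel with the load: R3‖R_L = 430.0 Ω.
Below node A the resistance is R2 + (R3‖R_L) = 5960 Ω, so V_A = 18.6 × 5960/7160 = 15.48 V.
Then V_B = V_A × (R3‖R_L)/(R2 + R3‖R_L) = 15.48 × 430.0/5960 = 1.12 V.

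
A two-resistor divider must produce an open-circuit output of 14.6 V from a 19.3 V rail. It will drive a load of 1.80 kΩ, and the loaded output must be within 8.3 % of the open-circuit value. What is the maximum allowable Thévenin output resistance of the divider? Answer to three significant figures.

Loading drop = R_th/(R_th + R_L) ≤ 0.0830, so R_th ≤ R_L · ε/(1−ε) = 1.80 kΩ × 0.0830/0.9170 = 163 Ω.
(Any R1, R2 with R2/(R1+R2) = 0.756 and R1‖R2 ≤ 163 Ω will meet the spec.)

R_th ≤ 163 Ω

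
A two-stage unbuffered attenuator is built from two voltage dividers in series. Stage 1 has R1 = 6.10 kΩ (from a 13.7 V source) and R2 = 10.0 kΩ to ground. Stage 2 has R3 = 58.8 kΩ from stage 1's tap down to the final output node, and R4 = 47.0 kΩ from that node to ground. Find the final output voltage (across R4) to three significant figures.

V_out ≈ 3.65 V

Stage 2 presents R3+R4 = 105.8 kΩ as a load on stage 1's tap.
Stage 1's lower leg becomes R2‖(R3+R4) = 9.136 kΩ, so V_mid = 13.7 × 9.136/15.24 = 8.215 V.
Stage 2 is itself unloaded: V_out = V_mid × R4/(R3+R4) = 8.215 × 47.0/105.8 = 3.65 V.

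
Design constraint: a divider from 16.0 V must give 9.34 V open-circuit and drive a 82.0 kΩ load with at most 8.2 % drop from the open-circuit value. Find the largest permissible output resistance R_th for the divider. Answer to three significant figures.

Loading drop = R_th/(R_th + R_L) ≤ 0.0820, so R_th ≤ R_L · ε/(1−ε) = 82.0 kΩ × 0.0820/0.9180 = 7.32 kΩ.
(Any R1, R2 with R2/(R1+R2) = 0.584 and R1‖R2 ≤ 7.32 kΩ will meet the spec.)

R_th ≤ 7.32 kΩ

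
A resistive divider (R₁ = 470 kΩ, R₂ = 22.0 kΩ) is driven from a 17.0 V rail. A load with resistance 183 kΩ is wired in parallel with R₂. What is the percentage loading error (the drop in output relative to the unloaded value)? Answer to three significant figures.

The divider's output (Thévenin) resistance is R₁‖R₂ = 21.02 kΩ.
Fractional drop under load = R_th/(R_th + R_L) = 21.02 / (21.02 + 183) = 0.1030.
So the output falls by 10.3 %.

10.3 %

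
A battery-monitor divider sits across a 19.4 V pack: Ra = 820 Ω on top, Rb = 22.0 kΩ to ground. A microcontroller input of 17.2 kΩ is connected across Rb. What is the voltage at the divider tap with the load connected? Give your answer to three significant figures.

V_out ≈ 17.9 V

The load sits in parallel with Rb: Rb‖R_L = (22000 × 17200) / (22000 + 17200) = 9653 Ω.
V_out = 19.4 × 9653 / (820 + 9653) = 19.4 × 9653/10470 = 17.9 V.
(Unloaded it would have been 18.7 V.)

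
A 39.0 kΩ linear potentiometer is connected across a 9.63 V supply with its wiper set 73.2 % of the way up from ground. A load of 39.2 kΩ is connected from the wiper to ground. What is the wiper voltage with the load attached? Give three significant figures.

The wiper splits the pot into (1−α)R = 10.45 kΩ above and αR = 28.55 kΩ below.
Lower section ‖ load = 16.52 kΩ.
V_wiper = 9.63 × 16.52/(10.45 + 16.52) = 5.90 V.

V ≈ 5.90 V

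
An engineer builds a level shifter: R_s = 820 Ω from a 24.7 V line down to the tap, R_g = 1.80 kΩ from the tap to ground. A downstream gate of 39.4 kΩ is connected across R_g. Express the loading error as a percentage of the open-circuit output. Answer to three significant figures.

The divider's output (Thévenin) resistance is R_s‖R_g = 563.4 Ω.
Fractional drop under load = R_th/(R_th + R_L) = 563.4 / (563.4 + 39400) = 0.01410.
So the output falls by 1.41 %.

1.41 %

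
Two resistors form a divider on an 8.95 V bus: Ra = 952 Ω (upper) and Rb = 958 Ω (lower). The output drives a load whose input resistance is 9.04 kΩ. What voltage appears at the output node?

V_out ≈ 4.26 V

The load sits in parallel with Rb: Rb‖R_L = (958 × 9040) / (958 + 9040) = 866.2 Ω.
V_out = 8.95 × 866.2 / (952 + 866.2) = 8.95 × 866.2/1818 = 4.26 V.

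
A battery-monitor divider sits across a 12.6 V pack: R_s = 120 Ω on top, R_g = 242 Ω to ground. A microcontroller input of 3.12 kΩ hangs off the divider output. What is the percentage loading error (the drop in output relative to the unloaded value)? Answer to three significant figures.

2.51 %

The divider's output (Thévenin) resistance is R_s‖R_g = 80.22 Ω.
Fractional drop under load = R_th/(R_th + R_L) = 80.22 / (80.22 + 3120) = 0.02507.
So the output falls by 2.51 %.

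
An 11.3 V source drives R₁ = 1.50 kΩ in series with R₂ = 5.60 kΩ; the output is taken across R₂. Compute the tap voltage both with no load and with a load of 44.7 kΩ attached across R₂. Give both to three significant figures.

Open-circuit: V = 11.3 × 5.60/(1.50 + 5.60) = 8.91 V.
With the load, R₂ becomes R₂‖R_L = 4.977 kΩ, so V = 11.3 × 4.977/6.477 = 8.68 V.

Unloaded: 8.91 V; loaded: 8.68 V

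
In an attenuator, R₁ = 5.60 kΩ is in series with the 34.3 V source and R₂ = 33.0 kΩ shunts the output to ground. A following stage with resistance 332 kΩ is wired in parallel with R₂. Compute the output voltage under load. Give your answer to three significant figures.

V_out ≈ 28.9 V

The load sits in parallel with R₂: R₂‖R_L = (33.0 × 332) / (33.0 + 332) = 30.02 kΩ.
V_out = 34.3 × 30.02 / (5.60 + 30.02) = 34.3 × 30.02/35.62 = 28.9 V.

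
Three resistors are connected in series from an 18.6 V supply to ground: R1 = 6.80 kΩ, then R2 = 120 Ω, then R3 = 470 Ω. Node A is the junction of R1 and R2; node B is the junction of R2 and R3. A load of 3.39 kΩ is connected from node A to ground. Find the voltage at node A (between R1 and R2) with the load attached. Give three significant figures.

V ≈ 1.28 V

Below node A the series string R2+R3 = 590.0 Ω sits in parallel with the 3390 Ω load: 502.5 Ω.
V_A = 18.6 × 502.5/(6800 + 502.5) = 1.28 V.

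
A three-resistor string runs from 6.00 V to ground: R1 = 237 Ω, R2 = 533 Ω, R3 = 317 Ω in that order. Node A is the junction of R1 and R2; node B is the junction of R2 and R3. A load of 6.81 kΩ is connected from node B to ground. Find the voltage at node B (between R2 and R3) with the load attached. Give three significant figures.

V ≈ 1.69 V

At node B, R3 is in parallel with the load: R3‖R_L = 302.9 Ω.
Below node A the resistance is R2 + (R3‖R_L) = 835.9 Ω, so V_A = 6.00 × 835.9/1073 = 4.675 V.
Then V_B = V_A × (R3‖R_L)/(R2 + R3‖R_L) = 4.675 × 302.9/835.9 = 1.69 V.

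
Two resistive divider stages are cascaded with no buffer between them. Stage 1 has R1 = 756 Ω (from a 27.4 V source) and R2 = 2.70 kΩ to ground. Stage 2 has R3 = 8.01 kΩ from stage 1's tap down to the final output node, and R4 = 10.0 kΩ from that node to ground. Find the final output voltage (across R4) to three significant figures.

Stage 2 presents R3+R4 = 18010 Ω as a load on stage 1's tap.
Stage 1's lower leg becomes R2‖(R3+R4) = 2348 Ω, so V_mid = 27.4 × 2348/3104 = 20.73 V.
Stage 2 is itself unloaded: V_out = V_mid × R4/(R3+R4) = 20.73 × 10000/18010 = 11.5 V.

V_out ≈ 11.5 V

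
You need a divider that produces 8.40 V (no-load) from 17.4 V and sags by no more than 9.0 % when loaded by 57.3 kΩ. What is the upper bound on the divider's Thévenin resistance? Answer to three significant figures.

Loading drop = R_th/(R_th + R_L) ≤ 0.0900, so R_th ≤ R_L · ε/(1−ε) = 57.3 kΩ × 0.0900/0.9100 = 5.67 kΩ.
(Any R1, R2 with R2/(R1+R2) = 0.483 and R1‖R2 ≤ 5.67 kΩ will meet the spec.)

R_th ≤ 5.67 kΩ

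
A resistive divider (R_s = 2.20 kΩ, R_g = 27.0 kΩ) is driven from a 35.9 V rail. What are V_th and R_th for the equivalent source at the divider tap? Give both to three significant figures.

V_th = 33.2 V, R_th = 2.03 kΩ

V_th is the open-circuit tap voltage: 35.9 × 27.0/(2.20 + 27.0) = 33.2 V.
With the supply zeroed, R_s and R_g appear in parallel from the tap: R_th = R_s‖R_g = (2.20 × 27.0)/29.20 = 2.03 kΩ.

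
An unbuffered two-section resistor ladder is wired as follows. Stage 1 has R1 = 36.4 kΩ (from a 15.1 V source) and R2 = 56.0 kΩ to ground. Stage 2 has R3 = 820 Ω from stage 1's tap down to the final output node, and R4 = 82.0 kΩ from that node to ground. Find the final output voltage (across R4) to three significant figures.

V_out ≈ 7.16 V

Stage 2 presents R3+R4 = 82820 Ω as a load on stage 1's tap.
Stage 1's lower leg becomes R2‖(R3+R4) = 33410 Ω, so V_mid = 15.1 × 33410/69810 = 7.227 V.
Stage 2 is itself unloaded: V_out = V_mid × R4/(R3+R4) = 7.227 × 82000/82820 = 7.16 V.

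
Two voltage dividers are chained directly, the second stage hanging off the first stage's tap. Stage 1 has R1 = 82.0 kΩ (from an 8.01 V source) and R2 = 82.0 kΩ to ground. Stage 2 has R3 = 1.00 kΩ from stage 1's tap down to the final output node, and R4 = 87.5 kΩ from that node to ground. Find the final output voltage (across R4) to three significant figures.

Stage 2 presents R3+R4 = 88.50 kΩ as a load on stage 1's tap.
Stage 1's lower leg becomes R2‖(R3+R4) = 42.56 kΩ, so V_mid = 8.01 × 42.56/124.6 = 2.737 V.
Stage 2 is itself unloaded: V_out = V_mid × R4/(R3+R4) = 2.737 × 87.5/88.50 = 2.71 V.

V_out ≈ 2.71 V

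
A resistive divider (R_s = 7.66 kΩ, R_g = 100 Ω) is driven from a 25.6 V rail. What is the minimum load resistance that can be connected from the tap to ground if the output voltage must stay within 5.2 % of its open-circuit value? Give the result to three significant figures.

R_L(min) ≈ 1.80 kΩ

Output resistance R_th = R_s‖R_g = (7660 × 100)/7760 = 98.71 Ω.
The fractional drop is R_th/(R_th + R_L); requiring this ≤ 0.0520 gives R_L ≥ R_th(1/0.0520 − 1) = 98.71 × 18.23 = 1.80 kΩ.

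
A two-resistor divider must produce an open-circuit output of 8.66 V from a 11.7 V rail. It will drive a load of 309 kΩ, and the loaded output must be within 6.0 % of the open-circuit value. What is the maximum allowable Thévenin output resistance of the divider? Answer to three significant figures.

R_th ≤ 19.7 kΩ

Loading drop = R_th/(R_th + R_L) ≤ 0.0600, so R_th ≤ R_L · ε/(1−ε) = 309 kΩ × 0.0600/0.9400 = 19.7 kΩ.
(Any R1, R2 with R2/(R1+R2) = 0.740 and R1‖R2 ≤ 19.7 kΩ will meet the spec.)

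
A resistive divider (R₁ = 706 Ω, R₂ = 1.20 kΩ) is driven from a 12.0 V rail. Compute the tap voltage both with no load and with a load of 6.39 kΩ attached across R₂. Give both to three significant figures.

Unloaded: 7.56 V; loaded: 7.06 V

Open-circuit: V = 12.0 × 1200/(706 + 1200) = 7.56 V.
With the load, R₂ becomes R₂‖R_L = 1010 Ω, so V = 12.0 × 1010/1716 = 7.06 V.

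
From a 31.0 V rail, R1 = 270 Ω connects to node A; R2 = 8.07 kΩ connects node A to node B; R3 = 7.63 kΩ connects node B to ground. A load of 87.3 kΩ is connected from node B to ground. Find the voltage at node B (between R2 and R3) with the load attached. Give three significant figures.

V ≈ 14.2 V

At node B, R3 is in parallel with the load: R3‖R_L = 7017 Ω.
Below node A the resistance is R2 + (R3‖R_L) = 15090 Ω, so V_A = 31.0 × 15090/15360 = 30.45 V.
Then V_B = V_A × (R3‖R_L)/(R2 + R3‖R_L) = 30.45 × 7017/15090 = 14.2 V.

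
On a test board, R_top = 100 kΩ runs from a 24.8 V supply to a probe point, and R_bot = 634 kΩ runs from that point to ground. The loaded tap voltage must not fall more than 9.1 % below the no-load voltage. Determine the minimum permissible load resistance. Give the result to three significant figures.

R_L(min) ≈ 863 kΩ

Output resistance R_th = R_top‖R_bot = (100 × 634)/734.0 = 86.38 kΩ.
The fractional drop is R_th/(R_th + R_L); requiring this ≤ 0.0910 gives R_L ≥ R_th(1/0.0910 − 1) = 86.38 × 9.989 = 863 kΩ.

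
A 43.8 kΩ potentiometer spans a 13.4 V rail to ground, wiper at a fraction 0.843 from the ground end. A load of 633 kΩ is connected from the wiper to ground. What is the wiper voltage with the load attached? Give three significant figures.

V ≈ 11.2 V

The wiper splits the pot into (1−α)R = 6.877 kΩ above and αR = 36.92 kΩ below.
Lower section ‖ load = 34.89 kΩ.
V_wiper = 13.4 × 34.89/(6.877 + 34.89) = 11.2 V.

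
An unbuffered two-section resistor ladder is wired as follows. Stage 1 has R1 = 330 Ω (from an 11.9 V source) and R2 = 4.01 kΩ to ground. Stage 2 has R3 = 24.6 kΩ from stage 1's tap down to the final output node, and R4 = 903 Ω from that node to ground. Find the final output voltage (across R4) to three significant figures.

V_out ≈ 0.385 V

Stage 2 presents R3+R4 = 25500 Ω as a load on stage 1's tap.
Stage 1's lower leg becomes R2‖(R3+R4) = 3465 Ω, so V_mid = 11.9 × 3465/3795 = 10.87 V.
Stage 2 is itself unloaded: V_out = V_mid × R4/(R3+R4) = 10.87 × 903/25500 = 0.385 V.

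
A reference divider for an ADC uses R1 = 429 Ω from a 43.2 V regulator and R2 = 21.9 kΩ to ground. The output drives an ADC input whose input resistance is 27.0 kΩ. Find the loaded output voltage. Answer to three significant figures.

V_out ≈ 41.7 V

The load sits in parallel with R2: R2‖R_L = (21900 × 27000) / (21900 + 27000) = 12090 Ω.
V_out = 43.2 × 12090 / (429 + 12090) = 43.2 × 12090/12520 = 41.7 V.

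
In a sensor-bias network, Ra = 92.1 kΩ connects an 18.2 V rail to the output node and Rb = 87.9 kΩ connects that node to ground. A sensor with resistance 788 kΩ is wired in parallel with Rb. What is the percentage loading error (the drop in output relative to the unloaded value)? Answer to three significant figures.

The divider's output (Thévenin) resistance is Ra‖Rb = 44.98 kΩ.
Fractional drop under load = R_th/(R_th + R_L) = 44.98 / (44.98 + 788) = 0.05399.
So the output falls by 5.40 %.

5.40 %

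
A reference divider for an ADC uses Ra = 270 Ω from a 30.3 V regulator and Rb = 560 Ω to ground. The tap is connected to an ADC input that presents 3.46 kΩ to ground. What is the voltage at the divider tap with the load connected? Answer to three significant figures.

V_out ≈ 19.4 V

The load sits in parallel with Rb: Rb‖R_L = (560 × 3460) / (560 + 3460) = 482.0 Ω.
V_out = 30.3 × 482.0 / (270 + 482.0) = 30.3 × 482.0/752.0 = 19.4 V.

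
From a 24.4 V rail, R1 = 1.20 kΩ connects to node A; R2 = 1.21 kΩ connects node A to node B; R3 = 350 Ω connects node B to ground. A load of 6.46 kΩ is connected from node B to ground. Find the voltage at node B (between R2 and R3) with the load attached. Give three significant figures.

V ≈ 2.95 V

At node B, R3 is in parallel with the load: R3‖R_L = 332.0 Ω.
Below node A the resistance is R2 + (R3‖R_L) = 1542 Ω, so V_A = 24.4 × 1542/2742 = 13.72 V.
Then V_B = V_A × (R3‖R_L)/(R2 + R3‖R_L) = 13.72 × 332.0/1542 = 2.95 V.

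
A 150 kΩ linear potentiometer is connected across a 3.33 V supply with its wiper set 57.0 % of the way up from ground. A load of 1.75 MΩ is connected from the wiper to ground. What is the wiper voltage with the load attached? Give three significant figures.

V ≈ 1.86 V

The wiper splits the pot into (1−α)R = 64.50 kΩ above and αR = 85.50 kΩ below.
Lower section ‖ load = 81.52 kΩ.
V_wiper = 3.33 × 81.52/(64.50 + 81.52) = 1.86 V.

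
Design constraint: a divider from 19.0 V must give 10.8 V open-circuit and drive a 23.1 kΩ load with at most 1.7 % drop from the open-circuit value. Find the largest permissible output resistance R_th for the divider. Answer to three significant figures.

R_th ≤ 399 Ω

Loading drop = R_th/(R_th + R_L) ≤ 0.0170, so R_th ≤ R_L · ε/(1−ε) = 23.1 kΩ × 0.0170/0.9830 = 399 Ω.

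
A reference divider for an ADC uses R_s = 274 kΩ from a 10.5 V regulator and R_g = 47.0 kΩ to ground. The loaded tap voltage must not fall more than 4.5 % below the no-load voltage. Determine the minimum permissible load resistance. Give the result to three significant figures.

Output resistance R_th = R_s‖R_g = (274 × 47.0)/321.0 = 40.12 kΩ.
The fractional drop is R_th/(R_th + R_L); requiring this ≤ 0.0450 gives R_L ≥ R_th(1/0.0450 − 1) = 40.12 × 21.22 = 851 kΩ.

R_L(min) ≈ 851 kΩ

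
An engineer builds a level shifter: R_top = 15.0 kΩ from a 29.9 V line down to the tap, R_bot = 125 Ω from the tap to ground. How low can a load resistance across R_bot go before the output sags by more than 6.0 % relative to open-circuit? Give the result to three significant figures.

Output resistance R_th = R_top‖R_bot = (15000 × 125)/15120 = 124.0 Ω.
The fractional drop is R_th/(R_th + R_L); requiring this ≤ 0.0600 gives R_L ≥ R_th(1/0.0600 − 1) = 124.0 × 15.67 = 1.94 kΩ.

R_L(min) ≈ 1.94 kΩ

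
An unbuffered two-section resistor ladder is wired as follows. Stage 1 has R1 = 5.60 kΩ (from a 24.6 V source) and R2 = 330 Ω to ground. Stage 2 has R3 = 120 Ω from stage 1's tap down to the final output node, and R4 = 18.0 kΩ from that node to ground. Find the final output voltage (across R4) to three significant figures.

V_out ≈ 1.34 V

Stage 2 presents R3+R4 = 18120 Ω as a load on stage 1's tap.
Stage 1's lower leg becomes R2‖(R3+R4) = 324.1 Ω, so V_mid = 24.6 × 324.1/5924 = 1.346 V.
Stage 2 is itself unloaded: V_out = V_mid × R4/(R3+R4) = 1.346 × 18000/18120 = 1.34 V.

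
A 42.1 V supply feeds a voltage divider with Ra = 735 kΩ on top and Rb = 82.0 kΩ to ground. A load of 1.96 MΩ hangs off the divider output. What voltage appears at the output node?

The load sits in parallel with Rb: Rb‖R_L = (82.0 × 1960) / (82.0 + 1960) = 78.71 kΩ.
V_out = 42.1 × 78.71 / (735 + 78.71) = 42.1 × 78.71/813.7 = 4.07 V.

V_out ≈ 4.07 V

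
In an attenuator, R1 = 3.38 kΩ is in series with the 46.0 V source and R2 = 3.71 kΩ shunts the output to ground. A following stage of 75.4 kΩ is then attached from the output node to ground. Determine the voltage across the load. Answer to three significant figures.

The load sits in parallel with R2: R2‖R_L = (3.71 × 75.4) / (3.71 + 75.4) = 3.536 kΩ.
V_out = 46.0 × 3.536 / (3.38 + 3.536) = 46.0 × 3.536/6.916 = 23.5 V.

V_out ≈ 23.5 V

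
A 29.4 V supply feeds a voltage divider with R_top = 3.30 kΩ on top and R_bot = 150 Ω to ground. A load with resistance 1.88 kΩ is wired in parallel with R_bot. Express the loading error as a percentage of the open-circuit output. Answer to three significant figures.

7.09 %

The divider's output (Thévenin) resistance is R_top‖R_bot = 143.5 Ω.
Fractional drop under load = R_th/(R_th + R_L) = 143.5 / (143.5 + 1880) = 0.07091.
So the output falls by 7.09 %.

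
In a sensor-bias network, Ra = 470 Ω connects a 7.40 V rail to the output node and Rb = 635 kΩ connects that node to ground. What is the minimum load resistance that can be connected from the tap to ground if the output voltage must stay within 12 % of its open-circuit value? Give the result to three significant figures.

Output resistance R_th = Ra‖Rb = (470 × 635000)/635500 = 469.7 Ω.
The fractional drop is R_th/(R_th + R_L); requiring this ≤ 0.120 gives R_L ≥ R_th(1/0.120 − 1) = 469.7 × 7.333 = 3.44 kΩ.

R_L(min) ≈ 3.44 kΩ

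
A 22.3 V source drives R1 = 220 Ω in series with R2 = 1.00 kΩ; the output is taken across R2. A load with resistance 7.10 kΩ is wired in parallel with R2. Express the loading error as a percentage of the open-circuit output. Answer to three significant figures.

2.48 %

The divider's output (Thévenin) resistance is R1‖R2 = 180.3 Ω.
Fractional drop under load = R_th/(R_th + R_L) = 180.3 / (180.3 + 7100) = 0.02477.
So the output falls by 2.48 %.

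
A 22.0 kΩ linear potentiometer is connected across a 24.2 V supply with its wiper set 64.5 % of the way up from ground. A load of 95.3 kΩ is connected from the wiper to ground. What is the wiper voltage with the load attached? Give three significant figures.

The wiper splits the pot into (1−α)R = 7.810 kΩ above and αR = 14.19 kΩ below.
Lower section ‖ load = 12.35 kΩ.
V_wiper = 24.2 × 12.35/(7.810 + 12.35) = 14.8 V.

V ≈ 14.8 V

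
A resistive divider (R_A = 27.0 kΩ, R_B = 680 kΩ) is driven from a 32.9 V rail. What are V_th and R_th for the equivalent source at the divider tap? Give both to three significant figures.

V_th = 31.6 V, R_th = 26.0 kΩ

V_th is the open-circuit tap voltage: 32.9 × 680/(27.0 + 680) = 31.6 V.
With the supply zeroed, R_A and R_B appear in parallel from the tap: R_th = R_A‖R_B = (27.0 × 680)/707.0 = 26.0 kΩ.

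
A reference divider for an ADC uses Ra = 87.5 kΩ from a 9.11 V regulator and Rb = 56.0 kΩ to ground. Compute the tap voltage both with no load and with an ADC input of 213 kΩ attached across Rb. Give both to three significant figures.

Unloaded: 3.56 V; loaded: 3.06 V

Open-circuit: V = 9.11 × 56.0/(87.5 + 56.0) = 3.56 V.
With the load, Rb becomes Rb‖R_L = 44.34 kΩ, so V = 9.11 × 44.34/131.8 = 3.06 V.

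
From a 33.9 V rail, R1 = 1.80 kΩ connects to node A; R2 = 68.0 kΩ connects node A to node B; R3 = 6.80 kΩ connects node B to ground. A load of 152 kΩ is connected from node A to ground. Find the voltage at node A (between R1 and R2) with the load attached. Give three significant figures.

Below node A the series string R2+R3 = 74.80 kΩ sits in parallel with the 152 kΩ load: 50.13 kΩ.
V_A = 33.9 × 50.13/(1.80 + 50.13) = 32.7 V.

V ≈ 32.7 V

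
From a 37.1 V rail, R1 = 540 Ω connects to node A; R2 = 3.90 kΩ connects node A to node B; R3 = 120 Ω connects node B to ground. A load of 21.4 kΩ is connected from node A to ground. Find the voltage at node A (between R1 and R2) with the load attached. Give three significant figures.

Below node A the series string R2+R3 = 4020 Ω sits in parallel with the 21400 Ω load: 3384 Ω.
V_A = 37.1 × 3384/(540 + 3384) = 32.0 V.

V ≈ 32.0 V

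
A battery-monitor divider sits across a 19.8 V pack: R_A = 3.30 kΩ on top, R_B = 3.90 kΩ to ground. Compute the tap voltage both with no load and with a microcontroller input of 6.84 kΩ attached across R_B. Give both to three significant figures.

Open-circuit: V = 19.8 × 3.90/(3.30 + 3.90) = 10.7 V.
With the load, R_B becomes R_B‖R_L = 2.484 kΩ, so V = 19.8 × 2.484/5.784 = 8.50 V.

Unloaded: 10.7 V; loaded: 8.50 V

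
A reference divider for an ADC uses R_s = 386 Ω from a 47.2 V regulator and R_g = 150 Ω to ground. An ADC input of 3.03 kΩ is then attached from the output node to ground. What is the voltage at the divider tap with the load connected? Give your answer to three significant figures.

V_out ≈ 12.8 V

The load sits in parallel with R_g: R_g‖R_L = (150 × 3030) / (150 + 3030) = 142.9 Ω.
V_out = 47.2 × 142.9 / (386 + 142.9) = 47.2 × 142.9/528.9 = 12.8 V.
(Unloaded it would have been 13.2 V.)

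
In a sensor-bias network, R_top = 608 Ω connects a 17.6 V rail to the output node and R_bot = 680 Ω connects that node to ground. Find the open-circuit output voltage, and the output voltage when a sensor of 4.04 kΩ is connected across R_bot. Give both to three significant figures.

Unloaded: 9.29 V; loaded: 8.61 V

Open-circuit: V = 17.6 × 680/(608 + 680) = 9.29 V.
With the load, R_bot becomes R_bot‖R_L = 582.0 Ω, so V = 17.6 × 582.0/1190 = 8.61 V.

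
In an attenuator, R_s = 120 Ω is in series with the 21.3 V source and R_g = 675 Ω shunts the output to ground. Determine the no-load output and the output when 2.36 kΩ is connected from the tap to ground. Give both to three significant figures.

Unloaded: 18.1 V; loaded: 17.3 V

Open-circuit: V = 21.3 × 675/(120 + 675) = 18.1 V.
With the load, R_g becomes R_g‖R_L = 524.9 Ω, so V = 21.3 × 524.9/644.9 = 17.3 V.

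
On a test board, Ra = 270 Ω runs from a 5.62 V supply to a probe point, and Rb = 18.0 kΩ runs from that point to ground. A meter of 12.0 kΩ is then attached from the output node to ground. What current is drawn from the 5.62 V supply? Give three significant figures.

Rb‖R_L = 7200 Ω, so the source sees Ra + Rb‖R_L = 7470 Ω.
I = 5.62 V / 7470 Ω = 0.752 mA.

I ≈ 0.752 mA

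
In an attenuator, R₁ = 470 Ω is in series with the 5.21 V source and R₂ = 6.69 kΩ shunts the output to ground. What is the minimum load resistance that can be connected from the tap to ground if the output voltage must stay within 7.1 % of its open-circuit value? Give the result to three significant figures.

Output resistance R_th = R₁‖R₂ = (470 × 6690)/7160 = 439.1 Ω.
The fractional drop is R_th/(R_th + R_L); requiring this ≤ 0.0710 gives R_L ≥ R_th(1/0.0710 − 1) = 439.1 × 13.08 = 5.75 kΩ.

R_L(min) ≈ 5.75 kΩ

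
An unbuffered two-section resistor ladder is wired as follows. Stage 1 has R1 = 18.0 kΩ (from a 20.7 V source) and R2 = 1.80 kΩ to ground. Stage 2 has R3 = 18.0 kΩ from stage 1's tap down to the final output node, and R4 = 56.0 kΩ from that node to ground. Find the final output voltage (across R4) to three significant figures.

V_out ≈ 1.39 V

Stage 2 presents R3+R4 = 74.00 kΩ as a load on stage 1's tap.
Stage 1's lower leg becomes R2‖(R3+R4) = 1.757 kΩ, so V_mid = 20.7 × 1.757/19.76 = 1.841 V.
Stage 2 is itself unloaded: V_out = V_mid × R4/(R3+R4) = 1.841 × 56.0/74.00 = 1.39 V.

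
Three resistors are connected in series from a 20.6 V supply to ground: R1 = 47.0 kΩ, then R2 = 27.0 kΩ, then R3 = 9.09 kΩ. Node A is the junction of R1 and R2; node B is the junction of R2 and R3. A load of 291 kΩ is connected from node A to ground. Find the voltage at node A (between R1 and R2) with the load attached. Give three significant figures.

V ≈ 8.36 V

Below node A the series string R2+R3 = 36.09 kΩ sits in parallel with the 291 kΩ load: 32.11 kΩ.
V_A = 20.6 × 32.11/(47.0 + 32.11) = 8.36 V.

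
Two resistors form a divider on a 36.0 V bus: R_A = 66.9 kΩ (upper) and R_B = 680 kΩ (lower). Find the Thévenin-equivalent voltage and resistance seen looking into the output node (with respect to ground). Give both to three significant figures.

V_th is the open-circuit tap voltage: 36.0 × 680/(66.9 + 680) = 32.8 V.
With the supply zeroed, R_A and R_B appear in parallel from the tap: R_th = R_A‖R_B = (66.9 × 680)/746.9 = 60.9 kΩ.

V_th = 32.8 V, R_th = 60.9 kΩ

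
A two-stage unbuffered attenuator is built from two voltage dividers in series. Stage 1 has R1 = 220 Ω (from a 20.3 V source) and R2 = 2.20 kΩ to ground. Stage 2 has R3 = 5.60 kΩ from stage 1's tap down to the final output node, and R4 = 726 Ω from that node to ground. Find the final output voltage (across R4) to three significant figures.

V_out ≈ 2.05 V

Stage 2 presents R3+R4 = 6326 Ω as a load on stage 1's tap.
Stage 1's lower leg becomes R2‖(R3+R4) = 1632 Ω, so V_mid = 20.3 × 1632/1852 = 17.89 V.
Stage 2 is itself unloaded: V_out = V_mid × R4/(R3+R4) = 17.89 × 726/6326 = 2.05 V.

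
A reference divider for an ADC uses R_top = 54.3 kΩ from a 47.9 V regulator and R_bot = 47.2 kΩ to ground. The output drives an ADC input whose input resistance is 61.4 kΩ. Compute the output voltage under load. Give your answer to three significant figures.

The load sits in parallel with R_bot: R_bot‖R_L = (47.2 × 61.4) / (47.2 + 61.4) = 26.69 kΩ.
V_out = 47.9 × 26.69 / (54.3 + 26.69) = 47.9 × 26.69/80.99 = 15.8 V.

V_out ≈ 15.8 V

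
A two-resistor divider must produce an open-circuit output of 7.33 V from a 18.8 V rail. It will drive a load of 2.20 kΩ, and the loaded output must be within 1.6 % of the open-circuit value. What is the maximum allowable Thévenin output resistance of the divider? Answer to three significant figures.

R_th ≤ 35.8 Ω

Loading drop = R_th/(R_th + R_L) ≤ 0.0160, so R_th ≤ R_L · ε/(1−ε) = 2.20 kΩ × 0.0160/0.9840 = 35.8 Ω.
(Any R1, R2 with R2/(R1+R2) = 0.390 and R1‖R2 ≤ 35.8 Ω will meet the spec.)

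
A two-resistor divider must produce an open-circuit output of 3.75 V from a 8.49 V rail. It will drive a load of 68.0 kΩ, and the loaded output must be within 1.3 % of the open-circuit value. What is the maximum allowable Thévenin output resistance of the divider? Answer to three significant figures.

R_th ≤ 896 Ω

Loading drop = R_th/(R_th + R_L) ≤ 0.0130, so R_th ≤ R_L · ε/(1−ε) = 68.0 kΩ × 0.0130/0.9870 = 896 Ω.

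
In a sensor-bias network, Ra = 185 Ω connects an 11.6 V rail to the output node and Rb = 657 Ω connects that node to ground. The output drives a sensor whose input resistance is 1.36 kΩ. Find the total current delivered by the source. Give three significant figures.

I ≈ 18.5 mA

Rb‖R_L = 443.0 Ω, so the source sees Ra + Rb‖R_L = 628.0 Ω.
I = 11.6 V / 628.0 Ω = 18.5 mA.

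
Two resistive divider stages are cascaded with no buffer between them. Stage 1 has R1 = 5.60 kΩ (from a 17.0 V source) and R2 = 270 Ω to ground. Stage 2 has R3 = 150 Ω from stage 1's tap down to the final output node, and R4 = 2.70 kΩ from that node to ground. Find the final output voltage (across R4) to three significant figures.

V_out ≈ 0.679 V

Stage 2 presents R3+R4 = 2850 Ω as a load on stage 1's tap.
Stage 1's lower leg becomes R2‖(R3+R4) = 246.6 Ω, so V_mid = 17.0 × 246.6/5847 = 0.7171 V.
Stage 2 is itself unloaded: V_out = V_mid × R4/(R3+R4) = 0.7171 × 2700/2850 = 0.679 V.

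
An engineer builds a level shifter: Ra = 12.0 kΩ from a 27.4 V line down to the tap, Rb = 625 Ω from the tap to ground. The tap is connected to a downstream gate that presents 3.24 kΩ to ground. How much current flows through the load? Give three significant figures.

Rb‖R_L = 523.9 Ω; V_out = 27.4 × 523.9/12520 = 1.146 V.
I_L = V_out / R_L = 1.146 / 3.24 kΩ = 0.354 mA.

I_L ≈ 0.354 mA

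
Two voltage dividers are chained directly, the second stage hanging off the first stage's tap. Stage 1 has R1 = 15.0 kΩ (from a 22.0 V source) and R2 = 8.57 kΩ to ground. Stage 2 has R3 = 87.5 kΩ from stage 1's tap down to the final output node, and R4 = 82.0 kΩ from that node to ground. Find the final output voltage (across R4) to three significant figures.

Stage 2 presents R3+R4 = 169.5 kΩ as a load on stage 1's tap.
Stage 1's lower leg becomes R2‖(R3+R4) = 8.158 kΩ, so V_mid = 22.0 × 8.158/23.16 = 7.750 V.
Stage 2 is itself unloaded: V_out = V_mid × R4/(R3+R4) = 7.750 × 82.0/169.5 = 3.75 V.

V_out ≈ 3.75 V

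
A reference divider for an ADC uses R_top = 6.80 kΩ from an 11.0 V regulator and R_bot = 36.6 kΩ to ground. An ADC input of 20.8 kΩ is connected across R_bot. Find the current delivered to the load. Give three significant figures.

I_L ≈ 0.350 mA

R_bot‖R_L = 13.26 kΩ; V_out = 11.0 × 13.26/20.06 = 7.272 V.
I_L = V_out / R_L = 7.272 / 20.8 kΩ = 0.350 mA.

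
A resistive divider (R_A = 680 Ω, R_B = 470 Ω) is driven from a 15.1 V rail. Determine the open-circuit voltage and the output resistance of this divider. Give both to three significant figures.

V_th = 6.17 V, R_th = 278 Ω

V_th is the open-circuit tap voltage: 15.1 × 470/(680 + 470) = 6.17 V.
With the supply zeroed, R_A and R_B appear in parallel from the tap: R_th = R_A‖R_B = (680 × 470)/1150 = 278 Ω.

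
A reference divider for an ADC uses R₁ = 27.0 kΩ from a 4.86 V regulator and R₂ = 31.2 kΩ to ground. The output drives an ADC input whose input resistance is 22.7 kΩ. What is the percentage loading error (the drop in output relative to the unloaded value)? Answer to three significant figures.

38.9 %

Unloaded V = 4.86 × 31.2/58.20 = 2.605 V.
Loaded: R₂‖R_L = 13.14 kΩ, giving V = 4.86 × 13.14/40.14 = 1.591 V.
Drop = (2.605 − 1.591) / 2.605 = 38.9 %.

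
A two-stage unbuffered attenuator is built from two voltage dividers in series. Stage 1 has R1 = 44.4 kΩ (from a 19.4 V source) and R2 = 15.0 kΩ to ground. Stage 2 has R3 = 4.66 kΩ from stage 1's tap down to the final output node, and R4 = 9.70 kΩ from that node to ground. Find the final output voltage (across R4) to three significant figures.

V_out ≈ 1.86 V

Stage 2 presents R3+R4 = 14.36 kΩ as a load on stage 1's tap.
Stage 1's lower leg becomes R2‖(R3+R4) = 7.337 kΩ, so V_mid = 19.4 × 7.337/51.74 = 2.751 V.
Stage 2 is itself unloaded: V_out = V_mid × R4/(R3+R4) = 2.751 × 9.70/14.36 = 1.86 V.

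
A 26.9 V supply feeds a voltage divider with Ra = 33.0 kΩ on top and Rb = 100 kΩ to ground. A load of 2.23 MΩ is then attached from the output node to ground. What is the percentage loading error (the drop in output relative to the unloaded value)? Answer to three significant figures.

The divider's output (Thévenin) resistance is Ra‖Rb = 24.81 kΩ.
Fractional drop under load = R_th/(R_th + R_L) = 24.81 / (24.81 + 2230) = 0.01100.
So the output falls by 1.10 %.

1.10 %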